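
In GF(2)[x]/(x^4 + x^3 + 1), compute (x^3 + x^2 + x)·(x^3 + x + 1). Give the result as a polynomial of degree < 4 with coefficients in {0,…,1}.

x^2 + x

Multiply in GF(2)[x]: (x^3 + x^2 + x)·(x^3 + x + 1) = x^6 + x^5 + x.
Reduce using x^4 ≡ x^3 + 1 (mod x^4 + x^3 + 1).
Reduced: x^2 + x.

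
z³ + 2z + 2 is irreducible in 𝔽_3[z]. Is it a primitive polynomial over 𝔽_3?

Write f(z) = z³ + 2z + 2.
|GF(3^3)^×| = 3^3 − 1 = 26. Prime factorization: 26 = 2·13.
f is primitive ⇔ z has order 26 in GF(3)[z]/(f), i.e. z^(26/q) ≠ 1 for each prime q | 26.
z^(13) mod f = 1
z^(2) mod f = z².
Since z^(13) = 1, the order of z divides 13 < 26; not primitive.

No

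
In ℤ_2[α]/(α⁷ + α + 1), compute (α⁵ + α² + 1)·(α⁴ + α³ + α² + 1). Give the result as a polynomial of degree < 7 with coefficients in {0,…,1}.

α^6

Multiply in ℤ_2[α]: (α⁵ + α² + 1)·(α⁴ + α³ + α² + 1) = α⁹ + α⁸ + α⁷ + α⁶ + α³ + 1.
Reduce using α⁷ ≡ α + 1 (mod α⁷ + α + 1).
Reduced: α⁶.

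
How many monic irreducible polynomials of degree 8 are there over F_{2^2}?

8160

The number of monic irreducibles of degree 8 over GF(4) is (1/8)·Σ_{d∣8} μ(8/d) 4^d.
Divisors of 8: 1, 2, 4, 8; μ(8/d) for each: 0, 0, -1, 1.
Σ = − 4^4 + 4^8 = 65280.
N = 65280/8 = 8160.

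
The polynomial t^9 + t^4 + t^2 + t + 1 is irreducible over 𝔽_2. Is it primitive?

Write f(t) = t^9 + t^4 + t^2 + t + 1.
|GF(2^9)^×| = 2^9 − 1 = 511. Prime factorization: 511 = 7·73.
f is primitive ⇔ t has order 511 in GF(2)[t]/(f), i.e. t^(511/q) ≠ 1 for each prime q | 511.
t^(73) mod f = 1
t^(7) mod f = t^7.
Since t^(73) = 1, the order of t divides 73 < 511; not primitive.

No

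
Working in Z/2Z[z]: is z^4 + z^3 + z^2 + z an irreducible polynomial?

Write P(z) = z^4 + z^3 + z^2 + z.
Check for roots in Z/2Z: P(0) = 0 → root; P(1) = 0 → root.
P(0) = 0, so (z) divides P(z); P is reducible.

No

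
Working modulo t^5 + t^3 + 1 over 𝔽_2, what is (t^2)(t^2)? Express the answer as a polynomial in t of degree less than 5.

t^4

Multiply in 𝔽_2[t]: (t^2)·(t^2) = t^4.
Reduced: t^4.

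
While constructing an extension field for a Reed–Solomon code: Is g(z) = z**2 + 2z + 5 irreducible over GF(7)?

Check for roots in GF(7): g(0) = 5; g(1) = 1; g(2) = 6; g(3) = 6; g(4) = 1; g(5) = 5; g(6) = 4.
No roots. A degree-2 polynomial over a field with no linear factor is irreducible.

Yes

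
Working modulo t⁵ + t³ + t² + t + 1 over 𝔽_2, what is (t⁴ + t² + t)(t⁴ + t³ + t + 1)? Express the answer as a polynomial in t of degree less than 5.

Multiply in 𝔽_2[t]: (t⁴ + t² + t)·(t⁴ + t³ + t + 1) = t⁸ + t⁷ + t⁶ + t⁵ + t³ + t.
Reduce using t⁵ ≡ t³ + t² + t + 1 (mod t⁵ + t³ + t² + t + 1).
Reduced: 1.

1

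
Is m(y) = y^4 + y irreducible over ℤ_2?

No

Check for roots in ℤ_2: m(0) = 0 → root; m(1) = 0 → root.
m(0) = 0, so (y) divides m(y); m is reducible.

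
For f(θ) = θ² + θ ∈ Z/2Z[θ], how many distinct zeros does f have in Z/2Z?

2

Evaluate at each of the 2 elements of Z/2Z:
f(0) = 0 → root; f(1) = 0 → root.
Roots: {0, 1}.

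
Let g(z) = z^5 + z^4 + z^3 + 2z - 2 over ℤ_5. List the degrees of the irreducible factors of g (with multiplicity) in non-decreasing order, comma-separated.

Roots in ℤ_5: g(0) = 3; g(1) = 3; g(2) = 3; g(3) = 0 → root; g(4) = 0 → root.
Linear factors from roots: (z + 2), (z + 1).
Complete factorization: g(z) = (z + 1)·(z + 2)·(z^3 - 2z^2 - 1).
Factor degrees with multiplicity: 1 + 1 + 3 = 5.

1, 1, 3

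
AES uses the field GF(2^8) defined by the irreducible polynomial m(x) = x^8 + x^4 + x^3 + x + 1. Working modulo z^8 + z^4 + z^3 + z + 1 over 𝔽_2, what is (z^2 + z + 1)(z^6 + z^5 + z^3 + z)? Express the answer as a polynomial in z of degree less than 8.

Multiply in 𝔽_2[z]: (z^2 + z + 1)·(z^6 + z^5 + z^3 + z) = z^8 + z^4 + z^2 + z.
Reduce using z^8 ≡ z^4 + z^3 + z + 1 (mod z^8 + z^4 + z^3 + z + 1).
Reduced: z^3 + z^2 + 1.

z^3 + z^2 + 1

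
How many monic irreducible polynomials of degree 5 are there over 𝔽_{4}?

The number of monic irreducibles of degree 5 over GF(4) is (1/5)·Σ_{d∣5} μ(5/d) 4^d.
Divisors of 5: 1, 5; μ(5/d) for each: -1, 1.
Σ = − 4^1 + 4^5 = 1020.
N = 1020/5 = 204.

204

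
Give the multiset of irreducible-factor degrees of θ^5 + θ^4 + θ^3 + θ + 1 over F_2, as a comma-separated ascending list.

5

Write h(θ) = θ^5 + θ^4 + θ^3 + θ + 1.
Roots in F_2: h(0) = 1; h(1) = 1.
Complete factorization: h(θ) = (θ^5 + θ^4 + θ^3 + θ + 1).
Factor degrees with multiplicity: 5 = 5.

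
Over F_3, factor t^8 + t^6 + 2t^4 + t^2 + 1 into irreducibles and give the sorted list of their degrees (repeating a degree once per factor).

Write g(t) = t^8 + t^6 + 2t^4 + t^2 + 1.
Roots in F_3: g(0) = 1; g(1) = 0 → root; g(2) = 0 → root.
Linear factors from roots: (t + 2), (t + 1).
Complete factorization: g(t) = (t + 1)^2·(t + 2)^2·(t^2 + t + 2)·(t^2 + 2t + 2).
Factor degrees with multiplicity: 1 + 1 + 1 + 1 + 2 + 2 = 8.

1, 1, 1, 1, 2, 2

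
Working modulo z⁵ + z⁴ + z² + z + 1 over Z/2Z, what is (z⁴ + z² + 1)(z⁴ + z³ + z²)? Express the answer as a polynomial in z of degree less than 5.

Multiply in Z/2Z[z]: (z⁴ + z² + 1)·(z⁴ + z³ + z²) = z⁸ + z⁷ + z⁵ + z³ + z².
Reduce using z⁵ ≡ z⁴ + z² + z + 1 (mod z⁵ + z⁴ + z² + z + 1).
Reduced: z⁴ + z².

z^4 + z^2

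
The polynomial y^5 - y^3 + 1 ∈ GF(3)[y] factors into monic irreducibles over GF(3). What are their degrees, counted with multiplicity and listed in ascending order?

Write f(y) = y^5 - y^3 + 1.
Roots in GF(3): f(0) = 1; f(1) = 1; f(2) = 1.
Complete factorization: f(y) = (y^2 - y - 1)·(y^3 + y^2 + y - 1).
Factor degrees with multiplicity: 2 + 3 = 5.

2, 3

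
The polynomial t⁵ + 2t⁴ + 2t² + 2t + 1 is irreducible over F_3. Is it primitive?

Yes

Write f(t) = t⁵ + 2t⁴ + 2t² + 2t + 1.
|GF(3^5)^×| = 3^5 − 1 = 242. Prime factorization: 242 = 2·11^2.
f is primitive ⇔ t has order 242 in GF(3)[t]/(f), i.e. t^(242/q) ≠ 1 for each prime q | 242.
t^(121) mod f = 2.
t^(22) mod f = t⁴ + t³ + 2.
None equal 1, so t has full order 242; f is primitive.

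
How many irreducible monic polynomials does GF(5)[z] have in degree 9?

x^(5^9) − x is the product of all monic irreducibles of degree dividing 9; Möbius inversion gives N = (1/9) Σ μ(9/d)·5^d.
Divisors of 9: 1, 3, 9; μ(9/d) for each: 0, -1, 1.
Σ = − 5^3 + 5^9 = 1953000.
N = 1953000/9 = 217000.

217000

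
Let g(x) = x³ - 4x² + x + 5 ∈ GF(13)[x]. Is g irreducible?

Check each element of GF(13) for a root: g(0)=5, g(1)=3, g(2)=12, g(3)=12, g(4)=9, g(5)=9, g(6)=5, g(7)=3, g(8)=9, g(9)=3, g(10)=4, g(11)=5, g(12)=12.
No roots. A degree-3 polynomial over a field with no linear factor is irreducible.

Yes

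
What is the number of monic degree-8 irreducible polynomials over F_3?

810

By the necklace-counting formula, N_3(8) = (1/8) Σ_{d|8} μ(8/d)·3^d.
Divisors of 8: 1, 2, 4, 8; μ(8/d) for each: 0, 0, -1, 1.
Σ = − 3^4 + 3^8 = 6480.
N = 6480/8 = 810.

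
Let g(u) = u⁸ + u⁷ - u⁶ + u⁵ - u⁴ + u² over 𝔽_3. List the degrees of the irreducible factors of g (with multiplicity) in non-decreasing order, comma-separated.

Roots in 𝔽_3: g(0) = 0 → root; g(1) = 2; g(2) = 1.
Linear factors from roots: (u).
Complete factorization: g(u) = (u)^2·(u² + 1)·(u⁴ + u³ + u² + 1).
Factor degrees with multiplicity: 1 + 1 + 2 + 4 = 8.

1, 1, 2, 4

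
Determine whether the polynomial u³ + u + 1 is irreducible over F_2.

Yes

Write f(u) = u³ + u + 1.
Check for roots in F_2: f(0) = 1; f(1) = 1.
No roots. A degree-3 polynomial over a field with no linear factor is irreducible.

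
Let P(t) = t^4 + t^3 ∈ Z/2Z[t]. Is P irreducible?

No

Check for roots in Z/2Z: P(0) = 0 → root; P(1) = 0 → root.
P(0) = 0, so (t) divides P(t); P is reducible.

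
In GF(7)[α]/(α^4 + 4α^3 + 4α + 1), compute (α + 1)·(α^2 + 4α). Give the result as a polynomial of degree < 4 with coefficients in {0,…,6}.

Multiply in GF(7)[α]: (α + 1)·(α^2 + 4α) = α^3 + 5α^2 + 4α.
Reduced: α^3 + 5α^2 + 4α.

α^3 + 5α^2 + 4α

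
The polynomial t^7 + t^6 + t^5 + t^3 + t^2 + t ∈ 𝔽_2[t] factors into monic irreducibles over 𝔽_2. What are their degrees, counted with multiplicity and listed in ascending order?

Write g(t) = t^7 + t^6 + t^5 + t^3 + t^2 + t.
Roots in 𝔽_2: g(0) = 0 → root; g(1) = 0 → root.
Linear factors from roots: (t), (t + 1).
Complete factorization: g(t) = (t)·(t + 1)^4·(t^2 + t + 1).
Factor degrees with multiplicity: 1 + 1 + 1 + 1 + 1 + 2 = 7.

1, 1, 1, 1, 1, 2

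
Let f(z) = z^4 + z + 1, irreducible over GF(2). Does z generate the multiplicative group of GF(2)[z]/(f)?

|GF(2^4)^×| = 2^4 − 1 = 15. Prime factorization: 15 = 3·5.
f is primitive ⇔ z has order 15 in GF(2)[z]/(f), i.e. z^(15/q) ≠ 1 for each prime q | 15.
z^(5) mod f = z^2 + z.
z^(3) mod f = z^3.
None equal 1, so z has full order 15; f is primitive.

Yes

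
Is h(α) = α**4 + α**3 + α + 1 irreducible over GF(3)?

Check for roots in GF(3): h(0) = 1; h(1) = 1; h(2) = 0 → root.
h(2) = 0, so (α − 2) divides h(α); h is reducible.

No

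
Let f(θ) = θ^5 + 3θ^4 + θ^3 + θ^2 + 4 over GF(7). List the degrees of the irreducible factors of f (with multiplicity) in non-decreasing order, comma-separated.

Linear factors from roots: (θ + 3).
Complete factorization: f(θ) = (θ + 3)·(θ^2 + 2θ + 3)·(θ^2 + 5θ + 2).
Factor degrees with multiplicity: 1 + 2 + 2 = 5.

1, 2, 2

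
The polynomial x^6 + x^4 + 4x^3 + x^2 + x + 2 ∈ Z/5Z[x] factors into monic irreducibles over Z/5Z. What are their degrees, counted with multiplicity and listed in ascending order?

1, 1, 1, 1, 2

Write g(x) = x^6 + x^4 + 4x^3 + x^2 + x + 2.
Roots in Z/5Z: g(0) = 2; g(1) = 0 → root; g(2) = 0 → root; g(3) = 2; g(4) = 0 → root.
Linear factors from roots: (x + 4), (x + 3), (x + 1).
Complete factorization: g(x) = (x + 1)·(x + 3)·(x + 4)^2·(x^2 + 3x + 4).
Factor degrees with multiplicity: 1 + 1 + 1 + 1 + 2 = 6.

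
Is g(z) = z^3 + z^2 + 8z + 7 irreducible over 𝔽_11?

Yes

Check each element of 𝔽_11 for a root: g(0)=7, g(1)=6, g(2)=2, g(3)=1, g(4)=9, g(5)=10, g(6)=10, g(7)=4, g(8)=9, g(9)=9, g(10)=10.
No roots. A degree-3 polynomial over a field with no linear factor is irreducible.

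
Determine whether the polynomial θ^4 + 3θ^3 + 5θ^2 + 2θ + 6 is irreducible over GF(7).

No

Write h(θ) = θ^4 + 3θ^3 + 5θ^2 + 2θ + 6.
Check for roots in GF(7): h(0) = 6; h(1) = 3; h(2) = 0 → root; h(3) = 2; h(4) = 3; h(5) = 0 → root; h(6) = 0 → root.
h(2) = 0, so (θ − 2) divides h(θ); h is reducible.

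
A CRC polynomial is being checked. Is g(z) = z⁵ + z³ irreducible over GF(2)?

No

Check for roots in GF(2): g(0) = 0 → root; g(1) = 0 → root.
g(0) = 0, so (z) divides g(z); g is reducible.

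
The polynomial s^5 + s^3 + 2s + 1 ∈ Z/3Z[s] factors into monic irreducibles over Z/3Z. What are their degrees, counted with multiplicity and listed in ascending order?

Write f(s) = s^5 + s^3 + 2s + 1.
Roots in Z/3Z: f(0) = 1; f(1) = 2; f(2) = 0 → root.
Linear factors from roots: (s + 1).
Complete factorization: f(s) = (s + 1)·(s^2 + s + 2)^2.
Factor degrees with multiplicity: 1 + 2 + 2 = 5.

1, 2, 2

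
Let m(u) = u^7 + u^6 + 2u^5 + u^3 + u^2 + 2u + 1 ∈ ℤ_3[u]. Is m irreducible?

No

Check for roots in ℤ_3: m(0) = 1; m(1) = 0 → root; m(2) = 0 → root.
m(1) = 0, so (u − 1) divides m(u); m is reducible.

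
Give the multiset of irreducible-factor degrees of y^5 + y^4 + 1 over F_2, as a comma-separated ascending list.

2, 3

Write g(y) = y^5 + y^4 + 1.
Roots in F_2: g(0) = 1; g(1) = 1.
Complete factorization: g(y) = (y^2 + y + 1)·(y^3 + y + 1).
Factor degrees with multiplicity: 2 + 3 = 5.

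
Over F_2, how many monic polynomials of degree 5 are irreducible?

x^(2^5) − x is the product of all monic irreducibles of degree dividing 5; Möbius inversion gives N = (1/5) Σ μ(5/d)·2^d.
Divisors of 5: 1, 5; μ(5/d) for each: -1, 1.
Σ = − 2^1 + 2^5 = 30.
N = 30/5 = 6.

6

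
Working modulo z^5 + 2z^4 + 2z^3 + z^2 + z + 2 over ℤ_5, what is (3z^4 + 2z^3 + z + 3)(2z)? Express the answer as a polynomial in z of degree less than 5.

Multiply in ℤ_5[z]: (3z^4 + 2z^3 + z + 3)·(2z) = z^5 + 4z^4 + 2z^2 + z.
Reduce using z^5 ≡ 3z^4 + 3z^3 + 4z^2 + 4z + 3 (mod z^5 + 2z^4 + 2z^3 + z^2 + z + 2).
Reduced: 2z^4 + 3z^3 + z^2 + 3.

2z^4 + 3z^3 + z^2 + 3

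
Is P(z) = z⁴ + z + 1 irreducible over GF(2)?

Check for roots in GF(2): P(0) = 1; P(1) = 1.
No roots, so no linear factors.
Monic irreducibles of degree 2 over GF(2): z² + z + 1.
None of them divide P (all give nonzero remainder).
No irreducible factor of degree ≤ 2 exists, so P is irreducible over GF(2).

Yes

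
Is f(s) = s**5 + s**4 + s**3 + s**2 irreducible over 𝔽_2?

No

Check for roots in 𝔽_2: f(0) = 0 → root; f(1) = 0 → root.
f(0) = 0, so (s) divides f(s); f is reducible.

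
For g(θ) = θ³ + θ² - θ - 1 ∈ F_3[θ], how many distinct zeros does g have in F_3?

2

Evaluate at each of the 3 elements of F_3:
g(0) = 2; g(1) = 0 → root; g(2) = 0 → root.
Roots: {1, 2}.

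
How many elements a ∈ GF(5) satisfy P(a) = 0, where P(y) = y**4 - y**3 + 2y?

3

Evaluate at each of the 5 elements of GF(5):
P(0) = 0 → root; P(1) = 2; P(2) = 2; P(3) = 0 → root; P(4) = 0 → root.
Roots: {0, 3, 4}.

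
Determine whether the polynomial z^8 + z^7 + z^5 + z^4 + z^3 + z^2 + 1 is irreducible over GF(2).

Write g(z) = z^8 + z^7 + z^5 + z^4 + z^3 + z^2 + 1.
Check for roots in GF(2): g(0) = 1; g(1) = 1.
No roots, so no linear factors.
Monic irreducibles of degree 2 over GF(2): z^2 + z + 1.
None of them divide g (all give nonzero remainder).
Monic irreducibles of degree 3 over GF(2): z^3 + z + 1, z^3 + z^2 + 1.
None of them divide g (all give nonzero remainder).
Monic irreducibles of degree 4 over GF(2): z^4 + z + 1, z^4 + z^3 + 1, z^4 + z^3 + z^2 + z + 1.
None of them divide g (all give nonzero remainder).
No irreducible factor of degree ≤ 4 exists, so g is irreducible over GF(2).

Yes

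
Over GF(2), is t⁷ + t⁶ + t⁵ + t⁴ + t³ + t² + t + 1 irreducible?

No

Write h(t) = t⁷ + t⁶ + t⁵ + t⁴ + t³ + t² + t + 1.
Check for roots in GF(2): h(0) = 1; h(1) = 0 → root.
h(1) = 0, so (t − 1) divides h(t); h is reducible.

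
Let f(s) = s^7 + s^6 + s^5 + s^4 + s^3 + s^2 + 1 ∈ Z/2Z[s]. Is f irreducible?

Yes

Check for roots in Z/2Z: f(0) = 1; f(1) = 1.
No roots, so no linear factors.
Monic irreducibles of degree 2 over GF(2): s^2 + s + 1.
None of them divide f (all give nonzero remainder).
Monic irreducibles of degree 3 over GF(2): s^3 + s + 1, s^3 + s^2 + 1.
None of them divide f (all give nonzero remainder).
No irreducible factor of degree ≤ 3 exists, so f is irreducible over GF(2).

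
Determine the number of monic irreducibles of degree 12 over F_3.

x^(3^12) − x is the product of all monic irreducibles of degree dividing 12; Möbius inversion gives N = (1/12) Σ μ(12/d)·3^d.
Divisors of 12: 1, 2, 3, 4, 6, 12; μ(12/d) for each: 0, 1, 0, -1, -1, 1.
Σ = 3^2 − 3^4 − 3^6 + 3^12 = 530640.
N = 530640/12 = 44220.

44220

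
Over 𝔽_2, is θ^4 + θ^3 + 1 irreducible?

Yes

Write f(θ) = θ^4 + θ^3 + 1.
Check for roots in 𝔽_2: f(0) = 1; f(1) = 1.
No roots, so no linear factors.
Monic irreducibles of degree 2 over GF(2): θ^2 + θ + 1.
None of them divide f (all give nonzero remainder).
No irreducible factor of degree ≤ 2 exists, so f is irreducible over GF(2).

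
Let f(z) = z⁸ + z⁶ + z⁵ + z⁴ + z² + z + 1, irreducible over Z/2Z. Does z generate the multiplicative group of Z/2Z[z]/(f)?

No

|GF(2^8)^×| = 2^8 − 1 = 255. Prime factorization: 255 = 3·5·17.
f is primitive ⇔ z has order 255 in GF(2)[z]/(f), i.e. z^(255/q) ≠ 1 for each prime q | 255.
z^(85) mod f = 1
z^(51) mod f = z⁶ + z⁴ + z³ + z² + z.
z^(15) mod f = z⁷ + z⁶ + z⁵ + z⁴ + z³ + z² + z.
Since z^(85) = 1, the order of z divides 85 < 255; not primitive.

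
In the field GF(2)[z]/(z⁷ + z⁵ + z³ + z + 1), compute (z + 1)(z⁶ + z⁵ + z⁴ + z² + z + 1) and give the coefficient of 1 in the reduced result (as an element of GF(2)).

Multiply in GF(2)[z]: (z + 1)·(z⁶ + z⁵ + z⁴ + z² + z + 1) = z⁷ + z⁴ + z³ + 1.
Reduce using z⁷ ≡ z⁵ + z³ + z + 1 (mod z⁷ + z⁵ + z³ + z + 1).
Reduced: z⁵ + z⁴ + z.

0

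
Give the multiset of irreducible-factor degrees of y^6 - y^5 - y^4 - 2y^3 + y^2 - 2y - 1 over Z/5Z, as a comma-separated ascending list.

1, 1, 2, 2

Write h(y) = y^6 - y^5 - y^4 - 2y^3 + y^2 - 2y - 1.
Roots in Z/5Z: h(0) = 4; h(1) = 0 → root; h(2) = 4; h(3) = 3; h(4) = 0 → root.
Linear factors from roots: (y - 1), (y + 1).
Complete factorization: h(y) = (y + 1)·(y - 1)·(y^2 - 2)·(y^2 - y + 2).
Factor degrees with multiplicity: 1 + 1 + 2 + 2 = 6.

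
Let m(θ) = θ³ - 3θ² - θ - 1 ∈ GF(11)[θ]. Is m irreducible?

Check each element of GF(11) for a root: m(0)=10, m(1)=7, m(2)=4, m(3)=7, m(4)=0, m(5)=0, m(6)=2, m(7)=1, m(8)=3, m(9)=3, m(10)=7.
m(4) = 0, so (θ − 4) divides m(θ); m is reducible.

No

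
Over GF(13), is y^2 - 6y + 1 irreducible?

Yes

Write P(y) = y^2 - 6y + 1.
Check each element of GF(13) for a root: P(0)=1, P(1)=9, P(2)=6, P(3)=5, P(4)=6, P(5)=9, P(6)=1, P(7)=8, P(8)=4, P(9)=2, P(10)=2, P(11)=4, P(12)=8.
No roots. A degree-2 polynomial over a field with no linear factor is irreducible.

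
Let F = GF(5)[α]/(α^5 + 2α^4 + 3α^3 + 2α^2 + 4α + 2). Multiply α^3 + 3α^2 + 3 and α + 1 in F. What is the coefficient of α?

Multiply in GF(5)[α]: (α^3 + 3α^2 + 3)·(α + 1) = α^4 + 4α^3 + 3α^2 + 3α + 3.
Reduced: α^4 + 4α^3 + 3α^2 + 3α + 3.

3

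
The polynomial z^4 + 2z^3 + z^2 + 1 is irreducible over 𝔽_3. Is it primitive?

No

Write f(z) = z^4 + 2z^3 + z^2 + 1.
|GF(3^4)^×| = 3^4 − 1 = 80. Prime factorization: 80 = 2^4·5.
f is primitive ⇔ z has order 80 in GF(3)[z]/(f), i.e. z^(80/q) ≠ 1 for each prime q | 80.
z^(40) mod f = 1
z^(16) mod f = z^3 + z^2 + 2z.
Since z^(40) = 1, the order of z divides 40 < 80; not primitive.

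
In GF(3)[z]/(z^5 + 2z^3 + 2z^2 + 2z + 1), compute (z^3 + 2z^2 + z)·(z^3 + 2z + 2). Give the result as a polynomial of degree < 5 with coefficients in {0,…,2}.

Multiply in GF(3)[z]: (z^3 + 2z^2 + z)·(z^3 + 2z + 2) = z^6 + 2z^5 + 2z.
Reduce using z^5 ≡ z^3 + z^2 + z + 2 (mod z^5 + 2z^3 + 2z^2 + 2z + 1).
Reduced: z^4 + 1.

z^4 + 1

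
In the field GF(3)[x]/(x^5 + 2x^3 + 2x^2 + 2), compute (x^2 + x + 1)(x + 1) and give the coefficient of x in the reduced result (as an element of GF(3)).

Multiply in GF(3)[x]: (x^2 + x + 1)·(x + 1) = x^3 + 2x^2 + 2x + 1.
Reduced: x^3 + 2x^2 + 2x + 1.

2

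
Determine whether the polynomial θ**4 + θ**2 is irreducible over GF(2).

No

Write m(θ) = θ**4 + θ**2.
Check for roots in GF(2): m(0) = 0 → root; m(1) = 0 → root.
m(0) = 0, so (θ) divides m(θ); m is reducible.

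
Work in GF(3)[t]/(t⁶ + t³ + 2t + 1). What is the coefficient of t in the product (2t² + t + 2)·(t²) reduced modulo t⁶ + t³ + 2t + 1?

Multiply in GF(3)[t]: (2t² + t + 2)·(t²) = 2t⁴ + t³ + 2t².
Reduced: 2t⁴ + t³ + 2t².

0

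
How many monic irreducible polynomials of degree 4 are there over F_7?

588

x^(7^4) − x is the product of all monic irreducibles of degree dividing 4; Möbius inversion gives N = (1/4) Σ μ(4/d)·7^d.
Divisors of 4: 1, 2, 4; μ(4/d) for each: 0, -1, 1.
Σ = − 7^2 + 7^4 = 2352.
N = 2352/4 = 588.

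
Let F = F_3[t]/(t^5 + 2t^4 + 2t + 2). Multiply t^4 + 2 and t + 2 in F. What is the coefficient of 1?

2

Multiply in F_3[t]: (t^4 + 2)·(t + 2) = t^5 + 2t^4 + 2t + 1.
Reduce using t^5 ≡ t^4 + t + 1 (mod t^5 + 2t^4 + 2t + 2).
Reduced: 2.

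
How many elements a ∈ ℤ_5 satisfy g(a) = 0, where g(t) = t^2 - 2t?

Evaluate at each of the 5 elements of ℤ_5:
g(0) = 0 → root; g(1) = 4; g(2) = 0 → root; g(3) = 3; g(4) = 3.
Roots: {0, 2}.

2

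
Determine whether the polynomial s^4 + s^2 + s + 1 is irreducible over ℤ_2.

Write g(s) = s^4 + s^2 + s + 1.
Check for roots in ℤ_2: g(0) = 1; g(1) = 0 → root.
g(1) = 0, so (s − 1) divides g(s); g is reducible.

No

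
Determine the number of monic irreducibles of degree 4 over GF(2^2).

x^(4^4) − x is the product of all monic irreducibles of degree dividing 4; Möbius inversion gives N = (1/4) Σ μ(4/d)·4^d.
Divisors of 4: 1, 2, 4; μ(4/d) for each: 0, -1, 1.
Σ = − 4^2 + 4^4 = 240.
N = 240/4 = 60.

60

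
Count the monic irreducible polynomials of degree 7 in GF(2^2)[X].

2340

x^(4^7) − x is the product of all monic irreducibles of degree dividing 7; Möbius inversion gives N = (1/7) Σ μ(7/d)·4^d.
Divisors of 7: 1, 7; μ(7/d) for each: -1, 1.
Σ = − 4^1 + 4^7 = 16380.
N = 16380/7 = 2340.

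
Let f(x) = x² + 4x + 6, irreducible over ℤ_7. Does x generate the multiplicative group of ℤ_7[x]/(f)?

No

|GF(7^2)^×| = 7^2 − 1 = 48. Prime factorization: 48 = 2^4·3.
f is primitive ⇔ x has order 48 in GF(7)[x]/(f), i.e. x^(48/q) ≠ 1 for each prime q | 48.
x^(24) mod f = 6.
x^(16) mod f = 1
Since x^(16) = 1, the order of x divides 16 < 48; not primitive.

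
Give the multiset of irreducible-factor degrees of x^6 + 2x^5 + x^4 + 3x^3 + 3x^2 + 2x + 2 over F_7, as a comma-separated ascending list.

1, 1, 1, 3

Write f(x) = x^6 + 2x^5 + x^4 + 3x^3 + 3x^2 + 2x + 2.
Linear factors from roots: (x - 1), (x + 3), (x + 1).
Complete factorization: f(x) = (x + 1)·(x + 3)·(x - 1)·(x^3 - x^2 - 2x - 3).
Factor degrees with multiplicity: 1 + 1 + 1 + 3 = 6.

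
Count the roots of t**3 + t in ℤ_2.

Write h(t) = t**3 + t.
Evaluate at each of the 2 elements of ℤ_2:
h(0) = 0 → root; h(1) = 0 → root.
Roots: {0, 1}.

2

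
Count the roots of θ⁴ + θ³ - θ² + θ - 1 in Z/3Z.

1

Write P(θ) = θ⁴ + θ³ - θ² + θ - 1.
Evaluate at each of the 3 elements of Z/3Z:
P(0) = 2; P(1) = 1; P(2) = 0 → root.
Roots: {2}.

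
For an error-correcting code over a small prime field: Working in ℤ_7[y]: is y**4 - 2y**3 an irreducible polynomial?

Write h(y) = y**4 - 2y**3.
Check for roots in ℤ_7: h(0) = 0 → root; h(1) = 6; h(2) = 0 → root; h(3) = 6; h(4) = 2; h(5) = 4; h(6) = 3.
h(0) = 0, so (y) divides h(y); h is reducible.

No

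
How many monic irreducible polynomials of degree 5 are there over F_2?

x^(2^5) − x is the product of all monic irreducibles of degree dividing 5; Möbius inversion gives N = (1/5) Σ μ(5/d)·2^d.
Divisors of 5: 1, 5; μ(5/d) for each: -1, 1.
Σ = − 2^1 + 2^5 = 30.
N = 30/5 = 6.

6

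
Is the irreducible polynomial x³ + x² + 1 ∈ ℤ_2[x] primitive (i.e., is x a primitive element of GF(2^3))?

Write f(x) = x³ + x² + 1.
|GF(2^3)^×| = 2^3 − 1 = 7. Prime factorization: 7 = 7.
f is primitive ⇔ x has order 7 in GF(2)[x]/(f), i.e. x^(7/q) ≠ 1 for each prime q | 7.
x^(1) mod f = x.
None equal 1, so x has full order 7; f is primitive.

Yes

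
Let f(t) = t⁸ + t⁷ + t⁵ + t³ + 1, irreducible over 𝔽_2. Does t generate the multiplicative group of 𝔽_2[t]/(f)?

Yes

|GF(2^8)^×| = 2^8 − 1 = 255. Prime factorization: 255 = 3·5·17.
f is primitive ⇔ t has order 255 in GF(2)[t]/(f), i.e. t^(255/q) ≠ 1 for each prime q | 255.
t^(85) mod f = t⁷ + t⁶ + t² + t.
t^(51) mod f = t⁷ + t⁶ + t⁴ + t³ + t².
t^(15) mod f = t³ + t².
None equal 1, so t has full order 255; f is primitive.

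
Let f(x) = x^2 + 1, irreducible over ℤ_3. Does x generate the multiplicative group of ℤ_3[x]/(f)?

No

|GF(3^2)^×| = 3^2 − 1 = 8. Prime factorization: 8 = 2^3.
f is primitive ⇔ x has order 8 in GF(3)[x]/(f), i.e. x^(8/q) ≠ 1 for each prime q | 8.
x^(4) mod f = 1
Since x^(4) = 1, the order of x divides 4 < 8; not primitive.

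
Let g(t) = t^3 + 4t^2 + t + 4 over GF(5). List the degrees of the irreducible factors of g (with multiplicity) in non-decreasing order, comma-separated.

Roots in GF(5): g(0) = 4; g(1) = 0 → root; g(2) = 0 → root; g(3) = 0 → root; g(4) = 1.
Linear factors from roots: (t + 4), (t + 3), (t + 2).
Complete factorization: g(t) = (t + 2)·(t + 3)·(t + 4).
Factor degrees with multiplicity: 1 + 1 + 1 = 3.

1, 1, 1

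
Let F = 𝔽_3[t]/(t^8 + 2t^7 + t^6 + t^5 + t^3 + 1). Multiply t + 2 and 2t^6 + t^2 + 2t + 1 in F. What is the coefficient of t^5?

0

Multiply in 𝔽_3[t]: (t + 2)·(2t^6 + t^2 + 2t + 1) = 2t^7 + t^6 + t^3 + t^2 + 2t + 2.
Reduced: 2t^7 + t^6 + t^3 + t^2 + 2t + 2.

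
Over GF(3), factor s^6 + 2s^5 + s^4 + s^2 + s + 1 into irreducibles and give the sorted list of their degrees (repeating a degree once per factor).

2, 4

Write h(s) = s^6 + 2s^5 + s^4 + s^2 + s + 1.
Roots in GF(3): h(0) = 1; h(1) = 1; h(2) = 1.
Complete factorization: h(s) = (s^2 + 1)·(s^4 + 2s^3 + s + 1).
Factor degrees with multiplicity: 2 + 4 = 6.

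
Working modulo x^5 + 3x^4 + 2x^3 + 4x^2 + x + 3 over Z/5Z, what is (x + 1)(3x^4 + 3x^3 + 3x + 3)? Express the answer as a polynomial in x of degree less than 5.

2x^4 + 2x^3 + x^2 + 3x + 4

Multiply in Z/5Z[x]: (x + 1)·(3x^4 + 3x^3 + 3x + 3) = 3x^5 + x^4 + 3x^3 + 3x^2 + x + 3.
Reduce using x^5 ≡ 2x^4 + 3x^3 + x^2 + 4x + 2 (mod x^5 + 3x^4 + 2x^3 + 4x^2 + x + 3).
Reduced: 2x^4 + 2x^3 + x^2 + 3x + 4.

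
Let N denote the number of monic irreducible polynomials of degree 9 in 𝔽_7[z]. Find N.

By the necklace-counting formula, N_7(9) = (1/9) Σ_{d|9} μ(9/d)·7^d.
Divisors of 9: 1, 3, 9; μ(9/d) for each: 0, -1, 1.
Σ = − 7^3 + 7^9 = 40353264.
N = 40353264/9 = 4483696.

4483696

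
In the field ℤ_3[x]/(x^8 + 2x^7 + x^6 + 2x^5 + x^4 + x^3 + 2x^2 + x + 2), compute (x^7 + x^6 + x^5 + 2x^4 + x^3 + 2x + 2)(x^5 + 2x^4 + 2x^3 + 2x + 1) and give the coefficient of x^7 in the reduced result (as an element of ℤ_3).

Multiply in ℤ_3[x]: (x^7 + x^6 + x^5 + 2x^4 + x^3 + 2x + 2)·(x^5 + 2x^4 + 2x^3 + 2x + 1) = x^12 + 2x^10 + x^6 + 2x^5 + 2x^3 + x^2 + 2.
Reduce using x^8 ≡ x^7 + 2x^6 + x^5 + 2x^4 + 2x^3 + x^2 + 2x + 1 (mod x^8 + 2x^7 + x^6 + 2x^5 + x^4 + x^3 + 2x^2 + x + 2).
Reduced: x^7 + x^6 + x^5 + x^2 + 2x + 2.

1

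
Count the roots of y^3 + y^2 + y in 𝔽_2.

1

Write f(y) = y^3 + y^2 + y.
Evaluate at each of the 2 elements of 𝔽_2:
f(0) = 0 → root; f(1) = 1.
Roots: {0}.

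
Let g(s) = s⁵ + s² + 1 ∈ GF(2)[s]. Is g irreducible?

Check for roots in GF(2): g(0) = 1; g(1) = 1.
No roots, so no linear factors.
Monic irreducibles of degree 2 over GF(2): s² + s + 1.
None of them divide g (all give nonzero remainder).
No irreducible factor of degree ≤ 2 exists, so g is irreducible over GF(2).

Yes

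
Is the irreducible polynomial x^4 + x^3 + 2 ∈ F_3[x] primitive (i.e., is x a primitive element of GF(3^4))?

Yes

Write f(x) = x^4 + x^3 + 2.
|GF(3^4)^×| = 3^4 − 1 = 80. Prime factorization: 80 = 2^4·5.
f is primitive ⇔ x has order 80 in GF(3)[x]/(f), i.e. x^(80/q) ≠ 1 for each prime q | 80.
x^(40) mod f = 2.
x^(16) mod f = 2x^2 + 2x + 2.
None equal 1, so x has full order 80; f is primitive.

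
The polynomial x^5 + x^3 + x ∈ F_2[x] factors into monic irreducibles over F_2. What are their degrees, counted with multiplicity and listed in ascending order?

1, 2, 2

Write h(x) = x^5 + x^3 + x.
Roots in F_2: h(0) = 0 → root; h(1) = 1.
Linear factors from roots: (x).
Complete factorization: h(x) = (x)·(x^2 + x + 1)^2.
Factor degrees with multiplicity: 1 + 2 + 2 = 5.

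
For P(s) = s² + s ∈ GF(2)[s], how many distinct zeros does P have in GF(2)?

Evaluate at each of the 2 elements of GF(2):
P(0) = 0 → root; P(1) = 0 → root.
Roots: {0, 1}.

2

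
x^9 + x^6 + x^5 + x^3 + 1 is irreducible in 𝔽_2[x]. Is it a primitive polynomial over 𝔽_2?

Write f(x) = x^9 + x^6 + x^5 + x^3 + 1.
|GF(2^9)^×| = 2^9 − 1 = 511. Prime factorization: 511 = 7·73.
f is primitive ⇔ x has order 511 in GF(2)[x]/(f), i.e. x^(511/q) ≠ 1 for each prime q | 511.
x^(73) mod f = x^6 + x^5 + x^3 + x^2 + x.
x^(7) mod f = x^7.
None equal 1, so x has full order 511; f is primitive.

Yes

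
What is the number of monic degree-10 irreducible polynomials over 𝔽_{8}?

The number of monic irreducibles of degree 10 over GF(8) is (1/10)·Σ_{d∣10} μ(10/d) 8^d.
Divisors of 10: 1, 2, 5, 10; μ(10/d) for each: 1, -1, -1, 1.
Σ = 8^1 − 8^2 − 8^5 + 8^10 = 1073709000.
N = 1073709000/10 = 107370900.

107370900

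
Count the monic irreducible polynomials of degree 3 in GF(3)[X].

8

x^(3^3) − x is the product of all monic irreducibles of degree dividing 3; Möbius inversion gives N = (1/3) Σ μ(3/d)·3^d.
Divisors of 3: 1, 3; μ(3/d) for each: -1, 1.
Σ = − 3^1 + 3^3 = 24.
N = 24/3 = 8.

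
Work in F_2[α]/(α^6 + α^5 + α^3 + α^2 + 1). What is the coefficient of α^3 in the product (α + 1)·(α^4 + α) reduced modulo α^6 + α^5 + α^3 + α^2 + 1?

Multiply in F_2[α]: (α + 1)·(α^4 + α) = α^5 + α^4 + α^2 + α.
Reduced: α^5 + α^4 + α^2 + α.

0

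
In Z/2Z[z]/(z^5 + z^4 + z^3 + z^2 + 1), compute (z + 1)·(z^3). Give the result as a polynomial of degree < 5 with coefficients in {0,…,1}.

Multiply in Z/2Z[z]: (z + 1)·(z^3) = z^4 + z^3.
Reduced: z^4 + z^3.

z^4 + z^3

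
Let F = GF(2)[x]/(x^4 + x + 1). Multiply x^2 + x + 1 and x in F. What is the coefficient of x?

1

Multiply in GF(2)[x]: (x^2 + x + 1)·(x) = x^3 + x^2 + x.
Reduced: x^3 + x^2 + x.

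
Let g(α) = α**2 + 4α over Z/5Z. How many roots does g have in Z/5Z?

2

Evaluate at each of the 5 elements of Z/5Z:
g(0) = 0 → root; g(1) = 0 → root; g(2) = 2; g(3) = 1; g(4) = 2.
Roots: {0, 1}.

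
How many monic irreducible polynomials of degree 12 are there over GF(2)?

335

By the necklace-counting formula, N_2(12) = (1/12) Σ_{d|12} μ(12/d)·2^d.
Divisors of 12: 1, 2, 3, 4, 6, 12; μ(12/d) for each: 0, 1, 0, -1, -1, 1.
Σ = 2^2 − 2^4 − 2^6 + 2^12 = 4020.
N = 4020/12 = 335.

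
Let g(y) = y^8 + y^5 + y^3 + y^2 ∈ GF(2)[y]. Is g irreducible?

No

Check for roots in GF(2): g(0) = 0 → root; g(1) = 0 → root.
g(0) = 0, so (y) divides g(y); g is reducible.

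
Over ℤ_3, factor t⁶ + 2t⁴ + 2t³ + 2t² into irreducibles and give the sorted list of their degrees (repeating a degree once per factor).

1, 1, 1, 1, 2

Write f(t) = t⁶ + 2t⁴ + 2t³ + 2t².
Roots in ℤ_3: f(0) = 0 → root; f(1) = 1; f(2) = 0 → root.
Linear factors from roots: (t), (t + 1).
Complete factorization: f(t) = (t)^2·(t + 1)^2·(t² + t + 2).
Factor degrees with multiplicity: 1 + 1 + 1 + 1 + 2 = 6.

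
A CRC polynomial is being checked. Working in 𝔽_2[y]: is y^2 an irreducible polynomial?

No

Write g(y) = y^2.
Check for roots in 𝔽_2: g(0) = 0 → root; g(1) = 1.
g(0) = 0, so (y) divides g(y); g is reducible.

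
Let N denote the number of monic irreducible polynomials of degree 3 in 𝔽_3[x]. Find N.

8

x^(3^3) − x is the product of all monic irreducibles of degree dividing 3; Möbius inversion gives N = (1/3) Σ μ(3/d)·3^d.
Divisors of 3: 1, 3; μ(3/d) for each: -1, 1.
Σ = − 3^1 + 3^3 = 24.
N = 24/3 = 8.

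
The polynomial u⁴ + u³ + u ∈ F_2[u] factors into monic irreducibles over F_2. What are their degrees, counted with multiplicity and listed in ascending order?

1, 3

Write g(u) = u⁴ + u³ + u.
Roots in F_2: g(0) = 0 → root; g(1) = 1.
Linear factors from roots: (u).
Complete factorization: g(u) = (u)·(u³ + u² + 1).
Factor degrees with multiplicity: 1 + 3 = 4.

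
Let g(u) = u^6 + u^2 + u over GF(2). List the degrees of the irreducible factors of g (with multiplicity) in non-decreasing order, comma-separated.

1, 2, 3

Roots in GF(2): g(0) = 0 → root; g(1) = 1.
Linear factors from roots: (u).
Complete factorization: g(u) = (u)·(u^2 + u + 1)·(u^3 + u^2 + 1).
Factor degrees with multiplicity: 1 + 2 + 3 = 6.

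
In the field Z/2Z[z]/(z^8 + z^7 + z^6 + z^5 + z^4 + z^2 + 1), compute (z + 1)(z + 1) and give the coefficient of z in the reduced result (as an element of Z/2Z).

Multiply in Z/2Z[z]: (z + 1)·(z + 1) = z^2 + 1.
Reduced: z^2 + 1.

0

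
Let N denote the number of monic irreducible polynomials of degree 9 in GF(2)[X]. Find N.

56

x^(2^9) − x is the product of all monic irreducibles of degree dividing 9; Möbius inversion gives N = (1/9) Σ μ(9/d)·2^d.
Divisors of 9: 1, 3, 9; μ(9/d) for each: 0, -1, 1.
Σ = − 2^3 + 2^9 = 504.
N = 504/9 = 56.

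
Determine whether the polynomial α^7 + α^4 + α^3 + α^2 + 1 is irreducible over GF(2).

Yes

Write h(α) = α^7 + α^4 + α^3 + α^2 + 1.
Check for roots in GF(2): h(0) = 1; h(1) = 1.
No roots, so no linear factors.
Monic irreducibles of degree 2 over GF(2): α^2 + α + 1.
None of them divide h (all give nonzero remainder).
Monic irreducibles of degree 3 over GF(2): α^3 + α + 1, α^3 + α^2 + 1.
None of them divide h (all give nonzero remainder).
No irreducible factor of degree ≤ 3 exists, so h is irreducible over GF(2).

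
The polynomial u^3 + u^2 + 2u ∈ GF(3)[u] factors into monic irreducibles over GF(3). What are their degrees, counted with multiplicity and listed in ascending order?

1, 2

Write h(u) = u^3 + u^2 + 2u.
Roots in GF(3): h(0) = 0 → root; h(1) = 1; h(2) = 1.
Linear factors from roots: (u).
Complete factorization: h(u) = (u)·(u^2 + u + 2).
Factor degrees with multiplicity: 1 + 2 = 3.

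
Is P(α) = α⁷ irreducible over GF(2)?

No

Check for roots in GF(2): P(0) = 0 → root; P(1) = 1.
P(0) = 0, so (α) divides P(α); P is reducible.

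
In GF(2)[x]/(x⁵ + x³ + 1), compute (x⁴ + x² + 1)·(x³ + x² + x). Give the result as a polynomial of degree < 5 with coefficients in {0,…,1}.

x^3 + 1

Multiply in GF(2)[x]: (x⁴ + x² + 1)·(x³ + x² + x) = x⁷ + x⁶ + x⁴ + x² + x.
Reduce using x⁵ ≡ x³ + 1 (mod x⁵ + x³ + 1).
Reduced: x³ + 1.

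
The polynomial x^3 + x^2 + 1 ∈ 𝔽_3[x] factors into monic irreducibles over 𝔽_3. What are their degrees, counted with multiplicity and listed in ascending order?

1, 2

Write f(x) = x^3 + x^2 + 1.
Roots in 𝔽_3: f(0) = 1; f(1) = 0 → root; f(2) = 1.
Linear factors from roots: (x - 1).
Complete factorization: f(x) = (x - 1)·(x^2 - x - 1).
Factor degrees with multiplicity: 1 + 2 = 3.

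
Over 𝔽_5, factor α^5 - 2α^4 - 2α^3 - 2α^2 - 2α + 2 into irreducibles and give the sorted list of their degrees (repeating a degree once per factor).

1, 1, 1, 1, 1

Write g(α) = α^5 - 2α^4 - 2α^3 - 2α^2 - 2α + 2.
Roots in 𝔽_5: g(0) = 2; g(1) = 0 → root; g(2) = 4; g(3) = 0 → root; g(4) = 1.
Linear factors from roots: (α - 1), (α + 2).
Complete factorization: g(α) = (α + 2)·(α - 1)^4.
Factor degrees with multiplicity: 1 + 1 + 1 + 1 + 1 = 5.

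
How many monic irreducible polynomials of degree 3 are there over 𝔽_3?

8

x^(3^3) − x is the product of all monic irreducibles of degree dividing 3; Möbius inversion gives N = (1/3) Σ μ(3/d)·3^d.
Divisors of 3: 1, 3; μ(3/d) for each: -1, 1.
Σ = − 3^1 + 3^3 = 24.
N = 24/3 = 8.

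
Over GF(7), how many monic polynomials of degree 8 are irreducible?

By the necklace-counting formula, N_7(8) = (1/8) Σ_{d|8} μ(8/d)·7^d.
Divisors of 8: 1, 2, 4, 8; μ(8/d) for each: 0, 0, -1, 1.
Σ = − 7^4 + 7^8 = 5762400.
N = 5762400/8 = 720300.

720300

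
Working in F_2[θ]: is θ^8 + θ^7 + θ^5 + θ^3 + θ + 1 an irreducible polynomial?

No

Write m(θ) = θ^8 + θ^7 + θ^5 + θ^3 + θ + 1.
Check for roots in F_2: m(0) = 1; m(1) = 0 → root.
m(1) = 0, so (θ − 1) divides m(θ); m is reducible.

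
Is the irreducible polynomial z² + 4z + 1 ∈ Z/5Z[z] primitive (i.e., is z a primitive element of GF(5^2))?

No

Write f(z) = z² + 4z + 1.
|GF(5^2)^×| = 5^2 − 1 = 24. Prime factorization: 24 = 2^3·3.
f is primitive ⇔ z has order 24 in GF(5)[z]/(f), i.e. z^(24/q) ≠ 1 for each prime q | 24.
z^(12) mod f = 1
z^(8) mod f = z + 4.
Since z^(12) = 1, the order of z divides 12 < 24; not primitive.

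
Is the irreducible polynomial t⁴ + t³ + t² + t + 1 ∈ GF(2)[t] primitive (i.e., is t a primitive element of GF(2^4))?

No

Write f(t) = t⁴ + t³ + t² + t + 1.
|GF(2^4)^×| = 2^4 − 1 = 15. Prime factorization: 15 = 3·5.
f is primitive ⇔ t has order 15 in GF(2)[t]/(f), i.e. t^(15/q) ≠ 1 for each prime q | 15.
t^(5) mod f = 1
t^(3) mod f = t³.
Since t^(5) = 1, the order of t divides 5 < 15; not primitive.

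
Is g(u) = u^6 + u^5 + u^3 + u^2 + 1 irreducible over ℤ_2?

Check for roots in ℤ_2: g(0) = 1; g(1) = 1.
No roots, so no linear factors.
Monic irreducibles of degree 2 over GF(2): u^2 + u + 1.
None of them divide g (all give nonzero remainder).
Monic irreducibles of degree 3 over GF(2): u^3 + u + 1, u^3 + u^2 + 1.
None of them divide g (all give nonzero remainder).
No irreducible factor of degree ≤ 3 exists, so g is irreducible over GF(2).

Yes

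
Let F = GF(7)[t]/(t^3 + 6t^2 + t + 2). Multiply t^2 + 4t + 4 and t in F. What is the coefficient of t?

3

Multiply in GF(7)[t]: (t^2 + 4t + 4)·(t) = t^3 + 4t^2 + 4t.
Reduce using t^3 ≡ t^2 + 6t + 5 (mod t^3 + 6t^2 + t + 2).
Reduced: 5t^2 + 3t + 5.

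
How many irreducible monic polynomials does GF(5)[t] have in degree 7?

The number of monic irreducibles of degree 7 over GF(5) is (1/7)·Σ_{d∣7} μ(7/d) 5^d.
Divisors of 7: 1, 7; μ(7/d) for each: -1, 1.
Σ = − 5^1 + 5^7 = 78120.
N = 78120/7 = 11160.

11160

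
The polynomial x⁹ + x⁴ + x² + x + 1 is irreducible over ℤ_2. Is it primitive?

Write f(x) = x⁹ + x⁴ + x² + x + 1.
|GF(2^9)^×| = 2^9 − 1 = 511. Prime factorization: 511 = 7·73.
f is primitive ⇔ x has order 511 in GF(2)[x]/(f), i.e. x^(511/q) ≠ 1 for each prime q | 511.
x^(73) mod f = 1
x^(7) mod f = x⁷.
Since x^(73) = 1, the order of x divides 73 < 511; not primitive.

No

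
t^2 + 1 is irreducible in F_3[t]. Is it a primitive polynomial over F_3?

Write f(t) = t^2 + 1.
|GF(3^2)^×| = 3^2 − 1 = 8. Prime factorization: 8 = 2^3.
f is primitive ⇔ t has order 8 in GF(3)[t]/(f), i.e. t^(8/q) ≠ 1 for each prime q | 8.
t^(4) mod f = 1
Since t^(4) = 1, the order of t divides 4 < 8; not primitive.

No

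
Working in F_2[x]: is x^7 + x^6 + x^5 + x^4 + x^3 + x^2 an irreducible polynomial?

No

Write h(x) = x^7 + x^6 + x^5 + x^4 + x^3 + x^2.
Check for roots in F_2: h(0) = 0 → root; h(1) = 0 → root.
h(0) = 0, so (x) divides h(x); h is reducible.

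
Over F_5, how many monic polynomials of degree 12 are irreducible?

20343700

Gauss's count: N_{5}(12) = (1/12) Σ_{d|12} μ(12/d)·5^d.
Divisors of 12: 1, 2, 3, 4, 6, 12; μ(12/d) for each: 0, 1, 0, -1, -1, 1.
Σ = 5^2 − 5^4 − 5^6 + 5^12 = 244124400.
N = 244124400/12 = 20343700.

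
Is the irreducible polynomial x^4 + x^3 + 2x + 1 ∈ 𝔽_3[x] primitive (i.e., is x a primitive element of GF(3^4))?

Write f(x) = x^4 + x^3 + 2x + 1.
|GF(3^4)^×| = 3^4 − 1 = 80. Prime factorization: 80 = 2^4·5.
f is primitive ⇔ x has order 80 in GF(3)[x]/(f), i.e. x^(80/q) ≠ 1 for each prime q | 80.
x^(40) mod f = 1
x^(16) mod f = 2x^2 + x + 1.
Since x^(40) = 1, the order of x divides 40 < 80; not primitive.

No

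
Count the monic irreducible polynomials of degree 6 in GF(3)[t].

x^(3^6) − x is the product of all monic irreducibles of degree dividing 6; Möbius inversion gives N = (1/6) Σ μ(6/d)·3^d.
Divisors of 6: 1, 2, 3, 6; μ(6/d) for each: 1, -1, -1, 1.
Σ = 3^1 − 3^2 − 3^3 + 3^6 = 696.
N = 696/6 = 116.

116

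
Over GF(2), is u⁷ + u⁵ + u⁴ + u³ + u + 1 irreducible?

No

Write f(u) = u⁷ + u⁵ + u⁴ + u³ + u + 1.
Check for roots in GF(2): f(0) = 1; f(1) = 0 → root.
f(1) = 0, so (u − 1) divides f(u); f is reducible.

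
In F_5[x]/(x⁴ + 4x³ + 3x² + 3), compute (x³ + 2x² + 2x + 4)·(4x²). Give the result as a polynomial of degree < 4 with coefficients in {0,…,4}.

Multiply in F_5[x]: (x³ + 2x² + 2x + 4)·(4x²) = 4x⁵ + 3x⁴ + 3x³ + x².
Reduce using x⁴ ≡ x³ + 2x² + 2 (mod x⁴ + 4x³ + 3x² + 3).
Reduced: 3x³ + 3x + 4.

3x^3 + 3x + 4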